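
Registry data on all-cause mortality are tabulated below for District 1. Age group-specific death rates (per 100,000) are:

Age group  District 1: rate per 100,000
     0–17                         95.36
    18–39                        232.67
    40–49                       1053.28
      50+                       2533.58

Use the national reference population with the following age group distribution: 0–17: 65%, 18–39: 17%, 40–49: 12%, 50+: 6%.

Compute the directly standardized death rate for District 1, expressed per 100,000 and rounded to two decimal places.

Standard weights: 0.65, 0.17, 0.12, 0.06.
Standardized rate: 0.6500×95.36 + 0.1700×232.67 + 0.1200×1053.28 + 0.0600×2533.58 = 379.9463 per 100,000.

379.95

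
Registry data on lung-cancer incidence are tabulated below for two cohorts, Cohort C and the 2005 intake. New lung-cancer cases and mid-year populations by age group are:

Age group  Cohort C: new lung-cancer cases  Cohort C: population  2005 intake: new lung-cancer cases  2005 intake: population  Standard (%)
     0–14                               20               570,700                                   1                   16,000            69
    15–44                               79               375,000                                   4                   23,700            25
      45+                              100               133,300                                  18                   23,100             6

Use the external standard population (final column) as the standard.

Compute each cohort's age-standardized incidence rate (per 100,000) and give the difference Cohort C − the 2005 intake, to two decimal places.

-1.02

Age-specific rates per 100,000 for Cohort C: 3.50, 21.07, 75.02.
For the 2005 intake: 6.25, 16.88, 77.92.
Standard weights: 0.69, 0.25, 0.06.
Cohort C: 0.6900×3.50 + 0.2500×21.07 + 0.0600×75.02 = 12.1859 per 100,000.
The 2005 intake: 0.6900×6.25 + 0.2500×16.88 + 0.0600×77.92 = 13.2072 per 100,000.
Difference = 12.1859 − 13.2072 = -1.0214.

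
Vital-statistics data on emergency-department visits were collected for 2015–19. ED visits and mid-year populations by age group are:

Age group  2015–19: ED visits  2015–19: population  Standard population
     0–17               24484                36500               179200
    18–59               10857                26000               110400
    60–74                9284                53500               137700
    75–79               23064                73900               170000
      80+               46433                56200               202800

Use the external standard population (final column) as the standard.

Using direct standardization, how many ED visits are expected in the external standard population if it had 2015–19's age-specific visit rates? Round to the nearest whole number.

410814

Age-specific rates per 1000 for 2015–19: 670.795, 417.577, 173.533, 312.097, 826.210.
Expected ED visits = Σ (standard pop × age-specific rate ÷ 1000)
= 179200×670.795/1000 + 110400×417.577/1000 + 137700×173.533/1000 + 170000×312.097/1000 + 202800×826.210/1000
= 120206.38 + 46100.49 + 23895.45 + 53056.56 + 167555.38 = 410814.27.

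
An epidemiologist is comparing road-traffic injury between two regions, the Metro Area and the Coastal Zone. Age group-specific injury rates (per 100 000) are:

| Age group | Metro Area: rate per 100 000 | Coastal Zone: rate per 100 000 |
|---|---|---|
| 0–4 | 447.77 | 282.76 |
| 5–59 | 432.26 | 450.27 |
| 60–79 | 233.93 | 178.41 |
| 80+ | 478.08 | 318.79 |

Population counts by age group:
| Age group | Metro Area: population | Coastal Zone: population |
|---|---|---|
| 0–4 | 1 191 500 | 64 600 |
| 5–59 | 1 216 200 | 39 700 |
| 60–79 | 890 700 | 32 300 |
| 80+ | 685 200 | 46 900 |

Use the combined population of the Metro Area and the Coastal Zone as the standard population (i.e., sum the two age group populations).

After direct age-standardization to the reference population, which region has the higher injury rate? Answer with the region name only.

Combined standard total = 4 167 100; weights = 0.3014, 0.3014, 0.2215, 0.1757.
The Metro Area: 0.3014×447.77 + 0.3014×432.26 + 0.2215×233.93 + 0.1757×478.08 = 401.0556 per 100 000.
The Coastal Zone: 0.3014×282.76 + 0.3014×450.27 + 0.2215×178.41 + 0.1757×318.79 = 316.4617 per 100 000.

Metro Area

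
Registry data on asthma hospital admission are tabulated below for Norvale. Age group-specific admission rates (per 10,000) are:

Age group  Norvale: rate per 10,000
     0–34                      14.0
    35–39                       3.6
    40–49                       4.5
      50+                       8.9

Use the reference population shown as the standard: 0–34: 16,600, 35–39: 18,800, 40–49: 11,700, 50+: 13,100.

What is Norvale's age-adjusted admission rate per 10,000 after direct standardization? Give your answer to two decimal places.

7.80

Standard total = 60,200; weights = 0.2757, 0.3123, 0.1944, 0.2176.
Standardized rate: 0.2757×14.0 + 0.3123×3.6 + 0.1944×4.5 + 0.2176×8.9 = 7.7960 per 10,000.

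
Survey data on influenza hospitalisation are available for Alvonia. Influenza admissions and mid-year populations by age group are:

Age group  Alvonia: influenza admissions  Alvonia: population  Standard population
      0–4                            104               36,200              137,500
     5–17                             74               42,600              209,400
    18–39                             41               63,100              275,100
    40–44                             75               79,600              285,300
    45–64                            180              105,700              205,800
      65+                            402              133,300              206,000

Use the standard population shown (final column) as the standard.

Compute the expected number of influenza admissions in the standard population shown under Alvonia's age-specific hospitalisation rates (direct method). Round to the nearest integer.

Age-specific rates per 100,000 for Alvonia: 287.29, 173.71, 64.98, 94.22, 170.29, 301.58.
Expected influenza admissions = Σ (standard pop × age-specific rate ÷ 100,000)
= 137,500×287.29/100,000 + 209,400×173.71/100,000 + 275,100×64.98/100,000 + 285,300×94.22/100,000 + 205,800×170.29/100,000 + 206,000×301.58/100,000
= 395.03 + 363.75 + 178.75 + 268.81 + 350.46 + 621.25 = 2178.05.

2178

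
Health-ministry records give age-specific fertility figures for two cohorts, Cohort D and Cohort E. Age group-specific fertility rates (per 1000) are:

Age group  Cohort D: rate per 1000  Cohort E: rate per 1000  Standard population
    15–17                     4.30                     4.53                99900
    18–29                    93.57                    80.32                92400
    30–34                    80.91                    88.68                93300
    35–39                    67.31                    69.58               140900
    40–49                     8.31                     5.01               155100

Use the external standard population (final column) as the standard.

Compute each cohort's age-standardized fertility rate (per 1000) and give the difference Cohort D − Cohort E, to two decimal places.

1.15

Standard total = 581600; weights = 0.1718, 0.1589, 0.1604, 0.2423, 0.2667.
Cohort D: 0.1718×4.30 + 0.1589×93.57 + 0.1604×80.91 + 0.2423×67.31 + 0.2667×8.31 = 47.1066 per 1000.
Cohort E: 0.1718×4.53 + 0.1589×80.32 + 0.1604×88.68 + 0.2423×69.58 + 0.2667×5.01 = 45.9574 per 1000.
Difference = 47.1066 − 45.9574 = 1.1492.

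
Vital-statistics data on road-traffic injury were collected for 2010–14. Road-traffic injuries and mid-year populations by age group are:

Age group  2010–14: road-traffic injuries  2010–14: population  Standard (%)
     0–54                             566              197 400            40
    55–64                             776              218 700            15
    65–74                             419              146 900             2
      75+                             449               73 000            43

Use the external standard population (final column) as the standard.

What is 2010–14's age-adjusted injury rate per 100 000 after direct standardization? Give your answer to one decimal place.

438.1

Age-specific rates per 100 000 for 2010–14: 286.73, 354.82, 285.23, 615.07.
Standard weights: 0.40, 0.15, 0.02, 0.43.
Standardized rate: 0.4000×286.73 + 0.1500×354.82 + 0.0200×285.23 + 0.4300×615.07 = 438.0986 per 100 000.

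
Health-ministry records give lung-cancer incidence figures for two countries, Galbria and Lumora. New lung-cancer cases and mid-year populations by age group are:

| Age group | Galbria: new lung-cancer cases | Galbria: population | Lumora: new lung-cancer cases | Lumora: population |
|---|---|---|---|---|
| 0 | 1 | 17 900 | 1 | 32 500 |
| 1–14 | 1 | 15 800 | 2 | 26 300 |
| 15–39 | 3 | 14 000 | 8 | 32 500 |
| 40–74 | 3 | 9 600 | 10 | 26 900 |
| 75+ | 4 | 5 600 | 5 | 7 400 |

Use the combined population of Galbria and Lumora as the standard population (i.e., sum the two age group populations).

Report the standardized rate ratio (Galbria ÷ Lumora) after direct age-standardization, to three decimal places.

0.937

Age-specific rates per 100 000 for Galbria: 5.59, 6.33, 21.43, 31.25, 71.43.
For Lumora: 3.08, 7.60, 24.62, 37.17, 67.57.
Combined standard total = 188 500; weights = 0.2674, 0.2233, 0.2467, 0.1936, 0.0690.
Galbria: 0.2674×5.59 + 0.2233×6.33 + 0.2467×21.43 + 0.1936×31.25 + 0.0690×71.43 = 19.1705 per 100 000.
Lumora: 0.2674×3.08 + 0.2233×7.60 + 0.2467×24.62 + 0.1936×37.17 + 0.0690×67.57 = 20.4515 per 100 000.
Ratio = 19.1705 ÷ 20.4515 = 0.93737.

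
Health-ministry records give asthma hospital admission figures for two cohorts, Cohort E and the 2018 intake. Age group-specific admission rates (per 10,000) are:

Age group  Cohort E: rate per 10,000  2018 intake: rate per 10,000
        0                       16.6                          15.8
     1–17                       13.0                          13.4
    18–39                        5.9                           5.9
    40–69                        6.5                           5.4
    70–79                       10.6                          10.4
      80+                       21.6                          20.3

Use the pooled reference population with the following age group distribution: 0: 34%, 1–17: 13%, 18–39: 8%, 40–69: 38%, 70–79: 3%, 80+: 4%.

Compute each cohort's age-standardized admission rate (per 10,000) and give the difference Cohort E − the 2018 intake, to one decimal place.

0.7

Standard weights: 0.34, 0.13, 0.08, 0.38, 0.03, 0.04.
Cohort E: 0.3400×16.6 + 0.1300×13.0 + 0.0800×5.9 + 0.3800×6.5 + 0.0300×10.6 + 0.0400×21.6 = 11.4580 per 10,000.
The 2018 intake: 0.3400×15.8 + 0.1300×13.4 + 0.0800×5.9 + 0.3800×5.4 + 0.0300×10.4 + 0.0400×20.3 = 10.7620 per 10,000.
Difference = 11.4580 − 10.7620 = 0.6960.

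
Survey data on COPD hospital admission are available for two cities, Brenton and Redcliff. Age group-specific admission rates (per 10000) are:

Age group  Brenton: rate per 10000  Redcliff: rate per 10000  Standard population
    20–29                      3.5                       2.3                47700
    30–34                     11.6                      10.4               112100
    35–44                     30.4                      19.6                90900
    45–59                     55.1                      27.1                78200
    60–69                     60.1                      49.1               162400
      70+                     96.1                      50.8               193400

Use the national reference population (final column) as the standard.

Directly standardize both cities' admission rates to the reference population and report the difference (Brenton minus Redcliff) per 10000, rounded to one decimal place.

Standard total = 684700; weights = 0.0697, 0.1637, 0.1328, 0.1142, 0.2372, 0.2825.
Brenton: 0.0697×3.5 + 0.1637×11.6 + 0.1328×30.4 + 0.1142×55.1 + 0.2372×60.1 + 0.2825×96.1 = 53.8710 per 10000.
Redcliff: 0.0697×2.3 + 0.1637×10.4 + 0.1328×19.6 + 0.1142×27.1 + 0.2372×49.1 + 0.2825×50.8 = 33.5548 per 10000.
Difference = 53.8710 − 33.5548 = 20.3162.

20.3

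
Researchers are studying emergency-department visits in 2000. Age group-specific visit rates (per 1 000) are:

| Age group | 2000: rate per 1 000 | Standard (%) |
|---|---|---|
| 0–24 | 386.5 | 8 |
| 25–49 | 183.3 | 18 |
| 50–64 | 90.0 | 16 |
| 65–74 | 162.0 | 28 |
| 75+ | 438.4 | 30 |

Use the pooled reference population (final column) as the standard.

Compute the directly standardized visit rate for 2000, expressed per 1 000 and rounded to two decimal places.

255.19

Standard weights: 0.08, 0.18, 0.16, 0.28, 0.30.
Standardized rate: 0.0800×386.5 + 0.1800×183.3 + 0.1600×90.0 + 0.2800×162.0 + 0.3000×438.4 = 255.1940 per 1 000.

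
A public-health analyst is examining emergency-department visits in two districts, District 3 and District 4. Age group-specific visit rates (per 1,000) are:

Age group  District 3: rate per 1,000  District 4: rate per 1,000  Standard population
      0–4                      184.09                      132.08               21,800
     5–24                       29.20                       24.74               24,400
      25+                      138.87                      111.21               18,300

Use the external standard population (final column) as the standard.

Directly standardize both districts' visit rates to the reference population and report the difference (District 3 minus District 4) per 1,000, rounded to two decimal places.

Standard total = 64,500; weights = 0.3380, 0.3783, 0.2837.
District 3: 0.3380×184.09 + 0.3783×29.20 + 0.2837×138.87 = 112.6661 per 1,000.
District 4: 0.3380×132.08 + 0.3783×24.74 + 0.2837×111.21 = 85.5526 per 1,000.
Difference = 112.6661 − 85.5526 = 27.1135.

27.11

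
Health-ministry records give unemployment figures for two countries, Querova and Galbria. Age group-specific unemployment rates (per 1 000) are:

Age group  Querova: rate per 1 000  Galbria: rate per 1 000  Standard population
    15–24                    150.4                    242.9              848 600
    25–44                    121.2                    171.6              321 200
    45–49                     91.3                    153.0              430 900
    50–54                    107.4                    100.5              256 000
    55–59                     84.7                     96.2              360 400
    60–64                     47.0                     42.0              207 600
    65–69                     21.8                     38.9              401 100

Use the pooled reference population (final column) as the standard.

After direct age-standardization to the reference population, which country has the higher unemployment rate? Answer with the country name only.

Galbria

Standard total = 2 825 800; weights = 0.3003, 0.1137, 0.1525, 0.0906, 0.1275, 0.0735, 0.1419.
Querova: 0.3003×150.4 + 0.1137×121.2 + 0.1525×91.3 + 0.0906×107.4 + 0.1275×84.7 + 0.0735×47.0 + 0.1419×21.8 = 99.9439 per 1 000.
Galbria: 0.3003×242.9 + 0.1137×171.6 + 0.1525×153.0 + 0.0906×100.5 + 0.1275×96.2 + 0.0735×42.0 + 0.1419×38.9 = 145.7609 per 1 000.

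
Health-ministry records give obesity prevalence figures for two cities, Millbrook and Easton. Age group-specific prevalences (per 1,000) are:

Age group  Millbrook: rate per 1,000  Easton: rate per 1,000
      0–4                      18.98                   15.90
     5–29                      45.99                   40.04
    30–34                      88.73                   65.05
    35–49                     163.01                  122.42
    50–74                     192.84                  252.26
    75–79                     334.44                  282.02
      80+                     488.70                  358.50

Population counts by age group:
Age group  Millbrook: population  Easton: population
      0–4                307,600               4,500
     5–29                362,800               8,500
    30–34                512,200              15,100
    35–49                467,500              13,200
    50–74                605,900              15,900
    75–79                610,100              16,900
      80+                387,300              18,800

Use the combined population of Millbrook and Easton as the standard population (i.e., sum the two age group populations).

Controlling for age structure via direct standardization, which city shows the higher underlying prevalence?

Combined standard total = 3,346,300; weights = 0.0933, 0.1110, 0.1576, 0.1437, 0.1858, 0.1874, 0.1214.
Millbrook: 0.0933×18.98 + 0.1110×45.99 + 0.1576×88.73 + 0.1437×163.01 + 0.1858×192.84 + 0.1874×334.44 + 0.1214×488.70 = 202.0766 per 1,000.
Easton: 0.0933×15.90 + 0.1110×40.04 + 0.1576×65.05 + 0.1437×122.42 + 0.1858×252.26 + 0.1874×282.02 + 0.1214×358.50 = 176.9853 per 1,000.

Millbrook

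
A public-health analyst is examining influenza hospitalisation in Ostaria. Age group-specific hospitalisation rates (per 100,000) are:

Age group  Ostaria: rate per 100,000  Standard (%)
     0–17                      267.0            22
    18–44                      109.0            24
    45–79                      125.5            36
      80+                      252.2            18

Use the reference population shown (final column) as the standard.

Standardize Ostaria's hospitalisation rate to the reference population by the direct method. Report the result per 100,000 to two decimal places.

175.48

Standard weights: 0.22, 0.24, 0.36, 0.18.
Standardized rate: 0.2200×267.0 + 0.2400×109.0 + 0.3600×125.5 + 0.1800×252.2 = 175.4760 per 100,000.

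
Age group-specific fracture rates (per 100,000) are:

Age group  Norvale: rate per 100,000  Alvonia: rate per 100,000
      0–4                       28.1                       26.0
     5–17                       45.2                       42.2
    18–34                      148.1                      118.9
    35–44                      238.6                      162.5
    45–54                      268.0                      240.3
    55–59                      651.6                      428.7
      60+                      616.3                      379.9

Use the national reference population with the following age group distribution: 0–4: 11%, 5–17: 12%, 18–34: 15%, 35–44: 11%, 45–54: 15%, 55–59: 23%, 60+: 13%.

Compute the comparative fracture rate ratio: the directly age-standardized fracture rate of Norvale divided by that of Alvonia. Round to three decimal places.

Standard weights: 0.11, 0.12, 0.15, 0.11, 0.15, 0.23, 0.13.
Norvale: 0.1100×28.1 + 0.1200×45.2 + 0.1500×148.1 + 0.1100×238.6 + 0.1500×268.0 + 0.2300×651.6 + 0.1300×616.3 = 327.1630 per 100,000.
Alvonia: 0.1100×26.0 + 0.1200×42.2 + 0.1500×118.9 + 0.1100×162.5 + 0.1500×240.3 + 0.2300×428.7 + 0.1300×379.9 = 227.6670 per 100,000.
Ratio = 327.1630 ÷ 227.6670 = 1.43702.

1.437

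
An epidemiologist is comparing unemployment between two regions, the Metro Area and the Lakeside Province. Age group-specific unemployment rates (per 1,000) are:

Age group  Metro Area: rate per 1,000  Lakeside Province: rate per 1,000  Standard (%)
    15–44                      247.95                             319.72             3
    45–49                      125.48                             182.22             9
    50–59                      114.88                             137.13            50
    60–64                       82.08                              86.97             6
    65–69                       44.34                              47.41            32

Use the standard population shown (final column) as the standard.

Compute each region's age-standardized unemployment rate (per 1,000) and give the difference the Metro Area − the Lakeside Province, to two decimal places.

-19.66

Standard weights: 0.03, 0.09, 0.50, 0.06, 0.32.
The Metro Area: 0.0300×247.95 + 0.0900×125.48 + 0.5000×114.88 + 0.0600×82.08 + 0.3200×44.34 = 95.2853 per 1,000.
The Lakeside Province: 0.0300×319.72 + 0.0900×182.22 + 0.5000×137.13 + 0.0600×86.97 + 0.3200×47.41 = 114.9458 per 1,000.
Difference = 95.2853 − 114.9458 = -19.6605.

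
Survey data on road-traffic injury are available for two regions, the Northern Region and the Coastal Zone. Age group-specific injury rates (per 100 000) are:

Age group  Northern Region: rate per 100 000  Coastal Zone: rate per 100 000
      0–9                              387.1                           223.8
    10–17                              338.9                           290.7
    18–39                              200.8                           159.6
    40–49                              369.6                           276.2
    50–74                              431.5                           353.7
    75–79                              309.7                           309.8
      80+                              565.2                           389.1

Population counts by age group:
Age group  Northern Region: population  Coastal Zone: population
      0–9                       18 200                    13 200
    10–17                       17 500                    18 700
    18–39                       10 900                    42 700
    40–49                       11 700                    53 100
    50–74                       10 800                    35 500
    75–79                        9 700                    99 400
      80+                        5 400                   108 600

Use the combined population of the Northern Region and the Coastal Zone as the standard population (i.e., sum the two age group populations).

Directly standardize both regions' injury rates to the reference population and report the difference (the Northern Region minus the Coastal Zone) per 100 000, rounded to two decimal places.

85.20

Combined standard total = 455 400; weights = 0.0690, 0.0795, 0.1177, 0.1423, 0.1017, 0.2396, 0.2503.
The Northern Region: 0.0690×387.1 + 0.0795×338.9 + 0.1177×200.8 + 0.1423×369.6 + 0.1017×431.5 + 0.2396×309.7 + 0.2503×565.2 = 389.4062 per 100 000.
The Coastal Zone: 0.0690×223.8 + 0.0795×290.7 + 0.1177×159.6 + 0.1423×276.2 + 0.1017×353.7 + 0.2396×309.8 + 0.2503×389.1 = 304.2070 per 100 000.
Difference = 389.4062 − 304.2070 = 85.1992.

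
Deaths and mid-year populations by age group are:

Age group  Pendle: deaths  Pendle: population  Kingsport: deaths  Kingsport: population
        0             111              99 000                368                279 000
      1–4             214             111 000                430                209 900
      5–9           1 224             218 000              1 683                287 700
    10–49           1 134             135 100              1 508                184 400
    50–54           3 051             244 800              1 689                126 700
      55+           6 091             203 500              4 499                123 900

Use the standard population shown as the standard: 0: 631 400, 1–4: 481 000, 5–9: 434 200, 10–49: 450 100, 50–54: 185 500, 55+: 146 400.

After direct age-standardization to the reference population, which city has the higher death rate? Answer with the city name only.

Age-specific rates per 1 000 for Pendle: 1.121, 1.928, 5.615, 8.394, 12.463, 29.931.
For Kingsport: 1.319, 2.049, 5.850, 8.178, 13.331, 36.312.
Standard total = 2 328 600; weights = 0.2712, 0.2066, 0.1865, 0.1933, 0.0797, 0.0629.
Pendle: 0.2712×1.121 + 0.2066×1.928 + 0.1865×5.615 + 0.1933×8.394 + 0.0797×12.463 + 0.0629×29.931 = 6.2463 per 1 000.
Kingsport: 0.2712×1.319 + 0.2066×2.049 + 0.1865×5.850 + 0.1933×8.178 + 0.0797×13.331 + 0.0629×36.312 = 6.7972 per 1 000.
The crude rates (11.69 vs 8.40) would put Pendle higher, but that reflects its age composition; once standardized to a common age structure, Kingsport has the higher underlying rate.

Kingsport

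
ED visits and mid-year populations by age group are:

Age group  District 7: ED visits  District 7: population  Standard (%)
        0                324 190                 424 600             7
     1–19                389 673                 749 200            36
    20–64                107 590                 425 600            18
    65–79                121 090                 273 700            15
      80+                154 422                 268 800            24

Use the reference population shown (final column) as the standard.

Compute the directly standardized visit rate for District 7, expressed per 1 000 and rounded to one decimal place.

Age-specific rates per 1 000 for District 7: 763.519, 520.119, 252.796, 442.419, 574.487.
Standard weights: 0.07, 0.36, 0.18, 0.15, 0.24.
Standardized rate: 0.0700×763.519 + 0.3600×520.119 + 0.1800×252.796 + 0.1500×442.419 + 0.2400×574.487 = 490.4319 per 1 000.

490.4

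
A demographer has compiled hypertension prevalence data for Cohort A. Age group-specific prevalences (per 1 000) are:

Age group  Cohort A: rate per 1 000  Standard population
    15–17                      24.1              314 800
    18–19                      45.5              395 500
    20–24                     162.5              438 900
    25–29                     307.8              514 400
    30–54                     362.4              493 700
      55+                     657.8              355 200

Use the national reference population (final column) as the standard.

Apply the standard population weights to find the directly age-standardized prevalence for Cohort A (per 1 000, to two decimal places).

265.79

Standard total = 2 512 500; weights = 0.1253, 0.1574, 0.1747, 0.2047, 0.1965, 0.1414.
Standardized rate: 0.1253×24.1 + 0.1574×45.5 + 0.1747×162.5 + 0.2047×307.8 + 0.1965×362.4 + 0.1414×657.8 = 265.7922 per 1 000.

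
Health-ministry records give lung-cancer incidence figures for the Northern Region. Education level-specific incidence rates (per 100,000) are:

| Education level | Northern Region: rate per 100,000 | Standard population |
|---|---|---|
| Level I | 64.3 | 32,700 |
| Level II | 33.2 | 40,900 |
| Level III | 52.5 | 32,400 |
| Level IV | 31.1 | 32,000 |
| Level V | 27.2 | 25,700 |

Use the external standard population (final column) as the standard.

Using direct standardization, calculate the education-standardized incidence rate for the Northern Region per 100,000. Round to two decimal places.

Standard total = 163,700; weights = 0.1998, 0.2498, 0.1979, 0.1955, 0.1570.
Standardized rate: 0.1998×64.3 + 0.2498×33.2 + 0.1979×52.5 + 0.1955×31.1 + 0.1570×27.2 = 41.8798 per 100,000.

41.88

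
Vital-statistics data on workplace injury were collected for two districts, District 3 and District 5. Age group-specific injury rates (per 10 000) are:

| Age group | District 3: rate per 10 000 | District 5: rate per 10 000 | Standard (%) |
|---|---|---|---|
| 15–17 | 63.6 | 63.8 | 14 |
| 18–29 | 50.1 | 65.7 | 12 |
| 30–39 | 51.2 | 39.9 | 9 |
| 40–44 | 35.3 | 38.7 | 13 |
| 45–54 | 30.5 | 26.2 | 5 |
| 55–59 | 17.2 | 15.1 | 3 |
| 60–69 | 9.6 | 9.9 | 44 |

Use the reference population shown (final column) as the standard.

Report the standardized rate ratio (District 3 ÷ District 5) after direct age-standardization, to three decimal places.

0.963

Standard weights: 0.14, 0.12, 0.09, 0.13, 0.05, 0.03, 0.44.
District 3: 0.1400×63.6 + 0.1200×50.1 + 0.0900×51.2 + 0.1300×35.3 + 0.0500×30.5 + 0.0300×17.2 + 0.4400×9.6 = 30.3780 per 10 000.
District 5: 0.1400×63.8 + 0.1200×65.7 + 0.0900×39.9 + 0.1300×38.7 + 0.0500×26.2 + 0.0300×15.1 + 0.4400×9.9 = 31.5570 per 10 000.
Ratio = 30.3780 ÷ 31.5570 = 0.96264.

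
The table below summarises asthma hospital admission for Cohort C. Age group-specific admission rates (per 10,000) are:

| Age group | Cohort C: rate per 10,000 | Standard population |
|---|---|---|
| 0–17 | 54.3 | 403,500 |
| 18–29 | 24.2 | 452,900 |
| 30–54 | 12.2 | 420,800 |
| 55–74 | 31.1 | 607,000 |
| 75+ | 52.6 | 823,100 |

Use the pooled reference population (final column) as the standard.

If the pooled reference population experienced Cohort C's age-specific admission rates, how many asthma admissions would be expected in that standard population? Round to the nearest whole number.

Expected asthma admissions = Σ (standard pop × age-specific rate ÷ 10,000)
= 403,500×54.3/10,000 + 452,900×24.2/10,000 + 420,800×12.2/10,000 + 607,000×31.1/10,000 + 823,100×52.6/10,000
= 2191.01 + 1096.02 + 513.38 + 1887.77 + 4329.51 = 10017.68.

10018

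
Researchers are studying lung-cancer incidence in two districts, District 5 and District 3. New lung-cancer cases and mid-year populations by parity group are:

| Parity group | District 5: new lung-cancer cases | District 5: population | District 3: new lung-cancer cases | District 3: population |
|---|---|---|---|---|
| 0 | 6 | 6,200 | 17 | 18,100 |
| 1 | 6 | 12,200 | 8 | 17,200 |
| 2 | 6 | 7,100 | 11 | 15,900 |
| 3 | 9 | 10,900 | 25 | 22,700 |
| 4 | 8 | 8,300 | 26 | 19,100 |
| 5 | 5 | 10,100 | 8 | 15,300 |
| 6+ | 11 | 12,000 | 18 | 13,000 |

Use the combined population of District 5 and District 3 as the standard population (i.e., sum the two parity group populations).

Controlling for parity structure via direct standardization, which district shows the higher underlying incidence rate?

Parity-specific rates per 100,000 for District 5: 96.77, 49.18, 84.51, 82.57, 96.39, 49.50, 91.67.
For District 3: 93.92, 46.51, 69.18, 110.13, 136.13, 52.29, 138.46.
Combined standard total = 188,100; weights = 0.1292, 0.1563, 0.1223, 0.1786, 0.1457, 0.1350, 0.1329.
District 5: 0.1292×96.77 + 0.1563×49.18 + 0.1223×84.51 + 0.1786×82.57 + 0.1457×96.39 + 0.1350×49.50 + 0.1329×91.67 = 78.1794 per 100,000.
District 3: 0.1292×93.92 + 0.1563×46.51 + 0.1223×69.18 + 0.1786×110.13 + 0.1457×136.13 + 0.1350×52.29 + 0.1329×138.46 = 92.8277 per 100,000.

District 3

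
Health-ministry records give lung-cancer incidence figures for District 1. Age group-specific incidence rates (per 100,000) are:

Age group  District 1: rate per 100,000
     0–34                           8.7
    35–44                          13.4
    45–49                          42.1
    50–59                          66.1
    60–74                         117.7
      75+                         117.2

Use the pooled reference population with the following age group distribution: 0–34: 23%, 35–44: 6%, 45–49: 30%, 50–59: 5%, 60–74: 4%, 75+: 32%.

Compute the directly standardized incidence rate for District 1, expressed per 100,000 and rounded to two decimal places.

Standard weights: 0.23, 0.06, 0.30, 0.05, 0.04, 0.32.
Standardized rate: 0.2300×8.7 + 0.0600×13.4 + 0.3000×42.1 + 0.0500×66.1 + 0.0400×117.7 + 0.3200×117.2 = 60.9520 per 100,000.

60.95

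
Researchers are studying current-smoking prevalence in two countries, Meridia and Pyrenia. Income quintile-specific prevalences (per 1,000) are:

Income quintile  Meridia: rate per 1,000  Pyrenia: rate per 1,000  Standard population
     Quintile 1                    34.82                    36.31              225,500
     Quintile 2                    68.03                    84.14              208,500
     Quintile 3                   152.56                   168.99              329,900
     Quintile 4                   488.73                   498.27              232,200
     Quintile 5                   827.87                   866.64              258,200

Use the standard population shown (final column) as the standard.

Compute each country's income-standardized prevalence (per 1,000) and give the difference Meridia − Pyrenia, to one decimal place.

Standard total = 1,254,300; weights = 0.1798, 0.1662, 0.2630, 0.1851, 0.2059.
Meridia: 0.1798×34.82 + 0.1662×68.03 + 0.2630×152.56 + 0.1851×488.73 + 0.2059×827.87 = 318.5879 per 1,000.
Pyrenia: 0.1798×36.31 + 0.1662×84.14 + 0.2630×168.99 + 0.1851×498.27 + 0.2059×866.64 = 335.6020 per 1,000.
Difference = 318.5879 − 335.6020 = -17.0141.

-17.0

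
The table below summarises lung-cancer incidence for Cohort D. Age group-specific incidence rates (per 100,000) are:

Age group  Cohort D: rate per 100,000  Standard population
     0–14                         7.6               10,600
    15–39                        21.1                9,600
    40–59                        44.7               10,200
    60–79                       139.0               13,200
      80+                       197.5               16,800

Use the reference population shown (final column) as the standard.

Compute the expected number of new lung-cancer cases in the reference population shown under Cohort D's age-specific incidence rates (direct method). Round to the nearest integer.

59

Expected new lung-cancer cases = Σ (standard pop × age-specific rate ÷ 100,000)
= 10,600×7.6/100,000 + 9,600×21.1/100,000 + 10,200×44.7/100,000 + 13,200×139.0/100,000 + 16,800×197.5/100,000
= 0.81 + 2.03 + 4.56 + 18.35 + 33.18 = 58.92.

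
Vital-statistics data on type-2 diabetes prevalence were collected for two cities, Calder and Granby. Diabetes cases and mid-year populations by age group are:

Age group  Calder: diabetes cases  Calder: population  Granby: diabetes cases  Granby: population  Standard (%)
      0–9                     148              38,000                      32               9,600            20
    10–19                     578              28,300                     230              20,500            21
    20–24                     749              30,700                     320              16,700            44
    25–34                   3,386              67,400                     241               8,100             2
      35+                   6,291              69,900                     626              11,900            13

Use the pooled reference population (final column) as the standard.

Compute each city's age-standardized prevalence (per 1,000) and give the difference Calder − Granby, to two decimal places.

9.62

Age-specific rates per 1,000 for Calder: 3.895, 20.424, 24.397, 50.237, 90.000.
For Granby: 3.333, 11.220, 19.162, 29.753, 52.605.
Standard weights: 0.20, 0.21, 0.44, 0.02, 0.13.
Calder: 0.2000×3.895 + 0.2100×20.424 + 0.4400×24.397 + 0.0200×50.237 + 0.1300×90.000 = 28.5076 per 1,000.
Granby: 0.2000×3.333 + 0.2100×11.220 + 0.4400×19.162 + 0.0200×29.753 + 0.1300×52.605 = 18.8876 per 1,000.
Difference = 28.5076 − 18.8876 = 9.6200.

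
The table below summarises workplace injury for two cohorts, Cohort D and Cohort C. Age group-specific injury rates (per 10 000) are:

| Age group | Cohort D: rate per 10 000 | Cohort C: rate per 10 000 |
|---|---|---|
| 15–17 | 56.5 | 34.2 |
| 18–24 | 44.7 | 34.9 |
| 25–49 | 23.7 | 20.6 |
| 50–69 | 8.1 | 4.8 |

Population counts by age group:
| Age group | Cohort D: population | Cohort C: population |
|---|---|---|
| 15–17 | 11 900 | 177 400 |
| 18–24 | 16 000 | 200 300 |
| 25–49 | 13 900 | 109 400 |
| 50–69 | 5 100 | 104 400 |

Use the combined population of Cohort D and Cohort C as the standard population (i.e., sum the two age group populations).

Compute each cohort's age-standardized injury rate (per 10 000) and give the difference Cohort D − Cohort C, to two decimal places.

11.10

Combined standard total = 638 400; weights = 0.2965, 0.3388, 0.1931, 0.1715.
Cohort D: 0.2965×56.5 + 0.3388×44.7 + 0.1931×23.7 + 0.1715×8.1 = 37.8653 per 10 000.
Cohort C: 0.2965×34.2 + 0.3388×34.9 + 0.1931×20.6 + 0.1715×4.8 = 26.7677 per 10 000.
Difference = 37.8653 − 26.7677 = 11.0976.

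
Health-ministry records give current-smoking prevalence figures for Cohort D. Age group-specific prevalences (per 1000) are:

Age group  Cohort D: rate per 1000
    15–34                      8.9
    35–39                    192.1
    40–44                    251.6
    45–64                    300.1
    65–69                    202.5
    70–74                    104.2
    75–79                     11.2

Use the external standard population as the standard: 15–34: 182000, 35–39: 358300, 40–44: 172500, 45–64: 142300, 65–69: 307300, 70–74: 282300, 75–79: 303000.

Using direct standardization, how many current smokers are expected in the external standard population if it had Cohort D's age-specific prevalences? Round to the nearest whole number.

Expected current smokers = Σ (standard pop × age-specific rate ÷ 1000)
= 182000×8.9/1000 + 358300×192.1/1000 + 172500×251.6/1000 + 142300×300.1/1000 + 307300×202.5/1000 + 282300×104.2/1000 + 303000×11.2/1000
= 1619.80 + 68829.43 + 43401.00 + 42704.23 + 62228.25 + 29415.66 + 3393.60 = 251591.97.

251592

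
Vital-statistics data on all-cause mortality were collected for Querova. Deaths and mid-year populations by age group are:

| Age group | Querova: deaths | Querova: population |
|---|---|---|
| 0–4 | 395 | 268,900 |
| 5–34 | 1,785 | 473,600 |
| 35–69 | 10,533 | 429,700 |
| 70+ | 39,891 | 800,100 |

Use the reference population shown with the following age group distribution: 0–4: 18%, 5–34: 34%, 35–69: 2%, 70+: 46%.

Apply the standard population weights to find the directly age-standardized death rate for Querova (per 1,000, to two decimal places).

Age-specific rates per 1,000 for Querova: 1.469, 3.769, 24.512, 49.858.
Standard weights: 0.18, 0.34, 0.02, 0.46.
Standardized rate: 0.1800×1.469 + 0.3400×3.769 + 0.0200×24.512 + 0.4600×49.858 = 24.9706 per 1,000.

24.97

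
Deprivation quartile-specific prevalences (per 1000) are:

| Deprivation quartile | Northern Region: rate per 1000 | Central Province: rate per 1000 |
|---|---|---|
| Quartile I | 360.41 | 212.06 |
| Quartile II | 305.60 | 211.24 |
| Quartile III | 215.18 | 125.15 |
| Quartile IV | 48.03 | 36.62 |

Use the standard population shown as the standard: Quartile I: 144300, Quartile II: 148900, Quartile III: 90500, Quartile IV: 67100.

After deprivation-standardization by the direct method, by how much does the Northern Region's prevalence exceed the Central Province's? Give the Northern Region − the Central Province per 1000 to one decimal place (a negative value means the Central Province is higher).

98.4

Standard total = 450800; weights = 0.3201, 0.3303, 0.2008, 0.1488.
The Northern Region: 0.3201×360.41 + 0.3303×305.60 + 0.2008×215.18 + 0.1488×48.03 = 266.6540 per 1000.
The Central Province: 0.3201×212.06 + 0.3303×211.24 + 0.2008×125.15 + 0.1488×36.62 = 168.2280 per 1000.
Difference = 266.6540 − 168.2280 = 98.4260.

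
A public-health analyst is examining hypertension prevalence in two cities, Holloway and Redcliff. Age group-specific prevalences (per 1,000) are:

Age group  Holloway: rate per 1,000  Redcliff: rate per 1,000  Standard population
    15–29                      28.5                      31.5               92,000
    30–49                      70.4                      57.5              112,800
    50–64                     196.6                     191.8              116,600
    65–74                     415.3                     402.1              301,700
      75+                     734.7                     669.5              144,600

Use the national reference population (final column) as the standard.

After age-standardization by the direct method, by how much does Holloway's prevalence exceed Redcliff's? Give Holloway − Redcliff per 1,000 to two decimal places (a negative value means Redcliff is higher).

19.73

Standard total = 767,700; weights = 0.1198, 0.1469, 0.1519, 0.3930, 0.1884.
Holloway: 0.1198×28.5 + 0.1469×70.4 + 0.1519×196.6 + 0.3930×415.3 + 0.1884×734.7 = 345.2134 per 1,000.
Redcliff: 0.1198×31.5 + 0.1469×57.5 + 0.1519×191.8 + 0.3930×402.1 + 0.1884×669.5 = 325.4802 per 1,000.
Difference = 345.2134 − 325.4802 = 19.7332.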